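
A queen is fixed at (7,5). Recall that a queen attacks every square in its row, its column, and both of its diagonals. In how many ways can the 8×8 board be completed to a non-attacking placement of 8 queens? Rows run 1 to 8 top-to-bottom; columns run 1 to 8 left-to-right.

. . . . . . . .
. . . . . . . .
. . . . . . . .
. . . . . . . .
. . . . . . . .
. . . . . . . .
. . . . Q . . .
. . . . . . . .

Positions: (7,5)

Branch on row 1: col 1 → 1; col 2 → 0; col 3 → 1; col 4 → 3; col 6 → 3; col 7 → 0; col 8 → 0.
Sum: 1 + 0 + 1 + 3 + 3 + 0 + 0 = 8.

8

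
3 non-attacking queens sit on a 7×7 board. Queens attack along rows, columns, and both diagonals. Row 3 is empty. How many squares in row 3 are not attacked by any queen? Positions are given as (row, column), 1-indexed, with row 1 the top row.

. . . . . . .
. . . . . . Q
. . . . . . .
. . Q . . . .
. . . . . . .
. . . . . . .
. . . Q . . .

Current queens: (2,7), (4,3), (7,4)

2

(2,7) attacks row 3 at column 7 and diagonals 6.
(4,3) attacks row 3 at column 3 and diagonals 2, 4.
(7,4) attacks row 3 at column 4.
Attacked columns: {2, 3, 4, 6, 7}. Safe: {1, 5}.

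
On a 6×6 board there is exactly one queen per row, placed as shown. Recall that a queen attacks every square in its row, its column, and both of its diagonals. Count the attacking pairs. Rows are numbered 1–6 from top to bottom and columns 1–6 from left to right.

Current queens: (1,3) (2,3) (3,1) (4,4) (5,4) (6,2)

Same column: (1,3)–(2,3) (column 3); (4,4)–(5,4) (column 4).
Same diagonal: (1,3)–(3,1) (|1−3| = |3−1| = 2); (4,4)–(6,2) (|4−6| = |4−2| = 2).
Total attacking pairs: 4.

4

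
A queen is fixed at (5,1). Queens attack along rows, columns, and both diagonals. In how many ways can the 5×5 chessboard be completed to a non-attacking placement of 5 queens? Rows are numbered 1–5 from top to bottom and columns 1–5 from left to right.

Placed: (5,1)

Branch on row 1: col 2 → 0; col 3 → 1; col 4 → 1.
Sum: 0 + 1 + 1 = 2.

2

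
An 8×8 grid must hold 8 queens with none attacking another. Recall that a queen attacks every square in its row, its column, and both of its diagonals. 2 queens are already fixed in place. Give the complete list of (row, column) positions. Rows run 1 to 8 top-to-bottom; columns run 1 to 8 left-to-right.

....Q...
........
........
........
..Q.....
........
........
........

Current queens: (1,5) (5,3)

Row 2: attacked by (1,5)→{4,5,6}; (5,3)→{3,6}. Safe: 1, 2, 7, 8. Place at column 2.
Row 3: attacked by (1,5)→{3,5,7}; (2,2)→{1,2,3}; (5,3)→{1,3,5}. Safe: 4, 6, 8. Place at column 4.
Row 4: attacked by (1,5)→{2,5,8}; (2,2)→{2,4}; (3,4)→{3,4,5}; (5,3)→{2,3,4}. Safe: 1, 6, 7. Place at column 7.
Row 6: attacked by (1,5)→{5}; (2,2)→{2,6}; (3,4)→{1,4,7}; (4,7)→{5,7}; (5,3)→{2,3,4}. Safe: 8. Place at column 8.
Row 7: attacked by (1,5)→{5}; (2,2)→{2,7}; (3,4)→{4,8}; (4,7)→{4,7}; (5,3)→{1,3,5}; (6,8)→{7,8}. Safe: 6. Place at column 6.
Row 8: attacked by (1,5)→{5}; (2,2)→{2,8}; (3,4)→{4}; (4,7)→{3,7}; (5,3)→{3,6}; (6,8)→{6,8}; (7,6)→{5,6,7}. Safe: 1. Place at column 1.
Columns [5, 2, 4, 7, 3, 8, 6, 1], r−c [-4, 0, -1, -3, 2, -2, 1, 7], r+c [6, 4, 7, 11, 8, 14, 13, 9] are all distinct, so no two queens attack.

(1,5) (2,2) (3,4) (4,7) (5,3) (6,8) (7,6) (8,1)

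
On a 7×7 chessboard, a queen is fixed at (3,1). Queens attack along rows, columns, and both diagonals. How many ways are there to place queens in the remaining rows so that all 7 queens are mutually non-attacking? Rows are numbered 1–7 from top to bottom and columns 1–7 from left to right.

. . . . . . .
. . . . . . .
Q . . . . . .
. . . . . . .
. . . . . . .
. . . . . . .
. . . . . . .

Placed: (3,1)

6

Branch on row 1: col 2 → 2; col 4 → 1; col 5 → 1; col 6 → 1; col 7 → 1.
Sum: 2 + 1 + 1 + 1 + 1 = 6.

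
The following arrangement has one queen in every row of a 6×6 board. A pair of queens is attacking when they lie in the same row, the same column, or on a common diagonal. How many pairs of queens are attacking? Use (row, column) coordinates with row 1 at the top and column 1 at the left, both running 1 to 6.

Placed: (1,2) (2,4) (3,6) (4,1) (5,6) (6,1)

3

Same column: (3,6)–(5,6) (column 6); (4,1)–(6,1) (column 1).
Same diagonal: (1,2)–(5,6) (|1−5| = |2−6| = 4).
Total attacking pairs: 3.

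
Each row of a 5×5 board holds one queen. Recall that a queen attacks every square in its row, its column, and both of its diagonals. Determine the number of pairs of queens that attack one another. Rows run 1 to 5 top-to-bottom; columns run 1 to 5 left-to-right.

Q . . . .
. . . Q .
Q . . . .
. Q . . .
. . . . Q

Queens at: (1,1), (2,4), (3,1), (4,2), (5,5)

4

Same column: (1,1)–(3,1) (column 1).
Same diagonal: (1,1)–(5,5) (|1−5| = |1−5| = 4); (2,4)–(4,2) (|2−4| = |4−2| = 2); (3,1)–(4,2) (|3−4| = |1−2| = 1).
Total attacking pairs: 4.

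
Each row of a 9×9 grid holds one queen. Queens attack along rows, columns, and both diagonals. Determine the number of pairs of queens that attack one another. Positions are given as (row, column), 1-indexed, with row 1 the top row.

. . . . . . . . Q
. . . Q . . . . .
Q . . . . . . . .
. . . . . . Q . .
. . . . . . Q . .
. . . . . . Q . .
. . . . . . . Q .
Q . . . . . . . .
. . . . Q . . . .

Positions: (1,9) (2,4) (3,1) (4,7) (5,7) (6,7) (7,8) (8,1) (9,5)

6

Same column: (3,1)–(8,1) (column 1); (4,7)–(5,7) (column 7); (4,7)–(6,7) (column 7); (5,7)–(6,7) (column 7).
Same diagonal: (2,4)–(5,7) (|2−5| = |4−7| = 3); (6,7)–(7,8) (|6−7| = |7−8| = 1).
Total attacking pairs: 6.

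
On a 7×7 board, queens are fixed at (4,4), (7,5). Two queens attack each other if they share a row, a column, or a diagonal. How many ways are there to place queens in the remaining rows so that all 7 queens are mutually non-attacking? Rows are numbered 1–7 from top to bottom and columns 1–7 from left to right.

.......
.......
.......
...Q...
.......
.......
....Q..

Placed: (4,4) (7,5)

2

Branch on row 1: col 2 → 0; col 3 → 2; col 6 → 0.
Sum: 0 + 2 + 0 = 2.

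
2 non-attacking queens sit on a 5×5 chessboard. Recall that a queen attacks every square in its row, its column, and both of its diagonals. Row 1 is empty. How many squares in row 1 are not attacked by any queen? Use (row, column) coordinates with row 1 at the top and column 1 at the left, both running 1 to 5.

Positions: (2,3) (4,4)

1

(2,3) attacks row 1 at column 3 and diagonals 2, 4.
(4,4) attacks row 1 at column 4 and diagonals 1.
Attacked columns: {1, 2, 3, 4}. Safe: {5}.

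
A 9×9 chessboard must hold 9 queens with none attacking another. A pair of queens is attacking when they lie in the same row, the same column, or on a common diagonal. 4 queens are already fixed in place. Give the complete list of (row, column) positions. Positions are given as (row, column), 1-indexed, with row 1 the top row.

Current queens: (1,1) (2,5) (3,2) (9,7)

Row 4: attacked by (1,1)→{1,4}; (2,5)→{3,5,7}; (3,2)→{1,2,3}; (9,7)→{2,7}. Safe: 6, 8, 9. Place at column 6.
Row 5: attacked by (1,1)→{1,5}; (2,5)→{2,5,8}; (3,2)→{2,4}; (4,6)→{5,6,7}; (9,7)→{3,7}. Safe: 9. Place at column 9.
Row 6: attacked by (1,1)→{1,6}; (2,5)→{1,5,9}; (3,2)→{2,5}; (4,6)→{4,6,8}; (5,9)→{8,9}; (9,7)→{4,7}. Safe: 3. Place at column 3.
Row 7: attacked by (1,1)→{1,7}; (2,5)→{5}; (3,2)→{2,6}; (4,6)→{3,6,9}; (5,9)→{7,9}; (6,3)→{2,3,4}; (9,7)→{5,7,9}. Safe: 8. Place at column 8.
Row 8: attacked by (1,1)→{1,8}; (2,5)→{5}; (3,2)→{2,7}; (4,6)→{2,6}; (5,9)→{6,9}; (6,3)→{1,3,5}; (7,8)→{7,8,9}; (9,7)→{6,7,8}. Safe: 4. Place at column 4.
Columns [1, 5, 2, 6, 9, 3, 8, 4, 7], r−c [0, -3, 1, -2, -4, 3, -1, 4, 2], r+c [2, 7, 5, 10, 14, 9, 15, 12, 16] are all distinct, so no two queens attack.

(1,1) (2,5) (3,2) (4,6) (5,9) (6,3) (7,8) (8,4) (9,7)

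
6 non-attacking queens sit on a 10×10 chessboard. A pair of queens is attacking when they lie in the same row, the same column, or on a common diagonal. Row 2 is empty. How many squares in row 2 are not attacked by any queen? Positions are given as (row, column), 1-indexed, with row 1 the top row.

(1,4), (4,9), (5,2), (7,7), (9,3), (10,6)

2

(1,4) attacks row 2 at column 4 and diagonals 3, 5.
(4,9) attacks row 2 at column 9 and diagonals 7.
(5,2) attacks row 2 at column 2 and diagonals 5.
(7,7) attacks row 2 at column 7 and diagonals 2.
(9,3) attacks row 2 at column 3 and diagonals 10.
(10,6) attacks row 2 at column 6.
Attacked columns: {2, 3, 4, 5, 6, 7, 9, 10}. Safe: {1, 8}.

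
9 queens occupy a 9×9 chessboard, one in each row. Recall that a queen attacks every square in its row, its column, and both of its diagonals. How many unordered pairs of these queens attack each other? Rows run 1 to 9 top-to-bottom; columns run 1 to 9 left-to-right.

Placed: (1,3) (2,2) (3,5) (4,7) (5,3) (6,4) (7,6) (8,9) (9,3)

Same column: (1,3)–(5,3) (column 3); (1,3)–(9,3) (column 3); (5,3)–(9,3) (column 3).
Same diagonal: (1,3)–(2,2) (|1−2| = |3−2| = 1); (1,3)–(3,5) (|1−3| = |3−5| = 2); (3,5)–(5,3) (|3−5| = |5−3| = 2); (5,3)–(6,4) (|5−6| = |3−4| = 1).
Total attacking pairs: 7.

7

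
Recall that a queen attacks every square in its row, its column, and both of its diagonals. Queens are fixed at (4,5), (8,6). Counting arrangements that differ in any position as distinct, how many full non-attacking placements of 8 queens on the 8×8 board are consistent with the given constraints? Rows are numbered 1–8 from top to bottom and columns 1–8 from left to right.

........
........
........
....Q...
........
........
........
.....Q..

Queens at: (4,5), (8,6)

3

Branch on row 1: col 1 → 0; col 3 → 1; col 4 → 1; col 7 → 1.
Sum: 0 + 1 + 1 + 1 = 3.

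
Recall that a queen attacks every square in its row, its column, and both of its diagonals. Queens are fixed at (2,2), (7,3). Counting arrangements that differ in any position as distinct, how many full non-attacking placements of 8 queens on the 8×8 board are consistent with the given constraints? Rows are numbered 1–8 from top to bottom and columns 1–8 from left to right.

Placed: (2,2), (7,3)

Branch on row 1: col 4 → 2; col 5 → 1; col 6 → 0; col 7 → 1; col 8 → 1.
Sum: 2 + 1 + 0 + 1 + 1 = 5.

5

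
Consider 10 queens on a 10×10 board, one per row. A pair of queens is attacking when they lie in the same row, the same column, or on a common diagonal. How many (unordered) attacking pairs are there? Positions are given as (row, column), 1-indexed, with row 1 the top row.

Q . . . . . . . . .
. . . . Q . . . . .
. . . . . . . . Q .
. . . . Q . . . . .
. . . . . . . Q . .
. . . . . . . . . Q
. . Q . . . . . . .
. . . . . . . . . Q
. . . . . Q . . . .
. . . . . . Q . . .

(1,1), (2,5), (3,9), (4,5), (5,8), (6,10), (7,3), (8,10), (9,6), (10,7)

Same column: (2,5)–(4,5) (column 5); (6,10)–(8,10) (column 10).
Same diagonal: (2,5)–(5,8) (|2−5| = |5−8| = 3); (9,6)–(10,7) (|9−10| = |6−7| = 1).
Total attacking pairs: 4.

4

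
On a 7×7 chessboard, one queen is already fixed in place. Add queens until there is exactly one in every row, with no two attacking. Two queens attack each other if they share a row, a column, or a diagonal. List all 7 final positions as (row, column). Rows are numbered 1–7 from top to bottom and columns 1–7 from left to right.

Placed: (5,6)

(1,1) (2,4) (3,7) (4,3) (5,6) (6,2) (7,5)

Row 1: attacked by (5,6)→{2,6}. Safe: 1, 3, 4, 5, 7. Place at column 1.
Row 2: attacked by (1,1)→{1,2}; (5,6)→{3,6}. Safe: 4, 5, 7. Place at column 4.
Row 3: attacked by (1,1)→{1,3}; (2,4)→{3,4,5}; (5,6)→{4,6}. Safe: 2, 7. Place at column 7.
Row 4: attacked by (1,1)→{1,4}; (2,4)→{2,4,6}; (3,7)→{6,7}; (5,6)→{5,6,7}. Safe: 3. Place at column 3.
Row 6: attacked by (1,1)→{1,6}; (2,4)→{4}; (3,7)→{4,7}; (4,3)→{1,3,5}; (5,6)→{5,6,7}. Safe: 2. Place at column 2.
Row 7: attacked by (1,1)→{1,7}; (2,4)→{4}; (3,7)→{3,7}; (4,3)→{3,6}; (5,6)→{4,6}; (6,2)→{1,2,3}. Safe: 5. Place at column 5.
Columns [1, 4, 7, 3, 6, 2, 5], r−c [0, -2, -4, 1, -1, 4, 2], r+c [2, 6, 10, 7, 11, 8, 12] are all distinct, so no two queens attack.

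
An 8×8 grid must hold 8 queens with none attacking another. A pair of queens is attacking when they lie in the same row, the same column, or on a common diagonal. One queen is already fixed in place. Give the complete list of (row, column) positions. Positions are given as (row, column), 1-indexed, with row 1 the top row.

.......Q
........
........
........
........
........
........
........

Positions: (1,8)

Row 2: attacked by (1,8)→{7,8}. Safe: 1, 2, 3, 4, 5, 6. Place at column 4.
Row 3: attacked by (1,8)→{6,8}; (2,4)→{3,4,5}. Safe: 1, 2, 7. Place at column 1.
Row 4: attacked by (1,8)→{5,8}; (2,4)→{2,4,6}; (3,1)→{1,2}. Safe: 3, 7. Place at column 3.
Row 5: attacked by (1,8)→{4,8}; (2,4)→{1,4,7}; (3,1)→{1,3}; (4,3)→{2,3,4}. Safe: 5, 6. Place at column 6.
Row 6: attacked by (1,8)→{3,8}; (2,4)→{4,8}; (3,1)→{1,4}; (4,3)→{1,3,5}; (5,6)→{5,6,7}. Safe: 2. Place at column 2.
Row 7: attacked by (1,8)→{2,8}; (2,4)→{4}; (3,1)→{1,5}; (4,3)→{3,6}; (5,6)→{4,6,8}; (6,2)→{1,2,3}. Safe: 7. Place at column 7.
Row 8: attacked by (1,8)→{1,8}; (2,4)→{4}; (3,1)→{1,6}; (4,3)→{3,7}; (5,6)→{3,6}; (6,2)→{2,4}; (7,7)→{6,7,8}. Safe: 5. Place at column 5.
Columns [8, 4, 1, 3, 6, 2, 7, 5], r−c [-7, -2, 2, 1, -1, 4, 0, 3], r+c [9, 6, 4, 7, 11, 8, 14, 13] are all distinct, so no two queens attack.

(1,8) (2,4) (3,1) (4,3) (5,6) (6,2) (7,7) (8,5)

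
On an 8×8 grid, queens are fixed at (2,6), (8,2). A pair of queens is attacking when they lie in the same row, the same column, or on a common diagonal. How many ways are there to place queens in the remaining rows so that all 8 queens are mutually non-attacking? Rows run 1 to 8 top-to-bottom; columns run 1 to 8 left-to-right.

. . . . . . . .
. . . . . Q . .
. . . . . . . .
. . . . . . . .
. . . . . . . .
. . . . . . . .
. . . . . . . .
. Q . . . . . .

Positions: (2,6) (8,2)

Branch on row 1: col 1 → 0; col 3 → 2; col 4 → 1; col 8 → 0.
Sum: 0 + 2 + 1 + 0 = 3.

3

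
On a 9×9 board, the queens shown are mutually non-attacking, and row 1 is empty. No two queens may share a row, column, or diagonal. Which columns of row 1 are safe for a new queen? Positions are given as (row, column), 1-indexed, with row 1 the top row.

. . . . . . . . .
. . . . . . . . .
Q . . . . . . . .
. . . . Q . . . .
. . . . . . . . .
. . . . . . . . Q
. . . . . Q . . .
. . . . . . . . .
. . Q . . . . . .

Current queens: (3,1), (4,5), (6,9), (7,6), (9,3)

columns 7

(3,1) attacks row 1 at column 1 and diagonals 3.
(4,5) attacks row 1 at column 5 and diagonals 2, 8.
(6,9) attacks row 1 at column 9 and diagonals 4.
(7,6) attacks row 1 at column 6.
(9,3) attacks row 1 at column 3.
Attacked columns: {1, 2, 3, 4, 5, 6, 8, 9}. Safe: {7}.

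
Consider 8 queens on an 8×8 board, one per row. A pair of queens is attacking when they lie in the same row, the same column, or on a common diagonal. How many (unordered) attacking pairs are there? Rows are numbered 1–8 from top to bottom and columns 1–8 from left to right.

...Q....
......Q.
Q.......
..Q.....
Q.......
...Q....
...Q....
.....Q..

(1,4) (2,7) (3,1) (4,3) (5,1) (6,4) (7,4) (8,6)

7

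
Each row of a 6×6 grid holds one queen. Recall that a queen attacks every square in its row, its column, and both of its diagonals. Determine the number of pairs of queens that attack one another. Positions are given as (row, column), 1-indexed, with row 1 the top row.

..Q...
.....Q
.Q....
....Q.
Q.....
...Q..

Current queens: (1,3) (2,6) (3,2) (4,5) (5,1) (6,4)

0

All columns are distinct and no two queens satisfy |Δrow| = |Δcol|, so no pair attacks.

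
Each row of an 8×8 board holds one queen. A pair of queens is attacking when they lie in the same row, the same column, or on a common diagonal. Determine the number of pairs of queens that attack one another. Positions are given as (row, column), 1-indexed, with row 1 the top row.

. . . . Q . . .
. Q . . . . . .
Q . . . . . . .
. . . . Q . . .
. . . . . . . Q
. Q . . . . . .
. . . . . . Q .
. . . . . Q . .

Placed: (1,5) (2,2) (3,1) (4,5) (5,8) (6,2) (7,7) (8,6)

6

Same column: (1,5)–(4,5) (column 5); (2,2)–(6,2) (column 2).
Same diagonal: (2,2)–(3,1) (|2−3| = |2−1| = 1); (2,2)–(7,7) (|2−7| = |2−7| = 5); (3,1)–(8,6) (|3−8| = |1−6| = 5); (7,7)–(8,6) (|7−8| = |7−6| = 1).
Total attacking pairs: 6.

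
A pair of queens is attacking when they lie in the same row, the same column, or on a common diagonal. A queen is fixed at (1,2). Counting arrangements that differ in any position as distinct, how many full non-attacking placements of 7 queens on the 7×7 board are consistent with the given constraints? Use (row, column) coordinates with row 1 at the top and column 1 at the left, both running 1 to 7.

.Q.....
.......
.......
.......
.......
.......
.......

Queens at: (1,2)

7

Branch on row 2: col 4 → 2; col 5 → 3; col 6 → 1; col 7 → 1.
Sum: 2 + 3 + 1 + 1 = 7.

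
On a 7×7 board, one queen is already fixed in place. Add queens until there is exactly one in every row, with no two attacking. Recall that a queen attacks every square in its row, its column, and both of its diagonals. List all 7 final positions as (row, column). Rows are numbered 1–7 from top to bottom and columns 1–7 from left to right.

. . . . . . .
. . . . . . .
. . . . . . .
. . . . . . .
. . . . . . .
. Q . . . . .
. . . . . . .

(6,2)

(1,5) (2,3) (3,1) (4,6) (5,4) (6,2) (7,7)

Row 1: attacked by (6,2)→{2,7}. Safe: 1, 3, 4, 5, 6. Place at column 5.
Row 2: attacked by (1,5)→{4,5,6}; (6,2)→{2,6}. Safe: 1, 3, 7. Place at column 3.
Row 3: attacked by (1,5)→{3,5,7}; (2,3)→{2,3,4}; (6,2)→{2,5}. Safe: 1, 6. Place at column 1.
Row 4: attacked by (1,5)→{2,5}; (2,3)→{1,3,5}; (3,1)→{1,2}; (6,2)→{2,4}. Safe: 6, 7. Place at column 6.
Row 5: attacked by (1,5)→{1,5}; (2,3)→{3,6}; (3,1)→{1,3}; (4,6)→{5,6,7}; (6,2)→{1,2,3}. Safe: 4. Place at column 4.
Row 7: attacked by (1,5)→{5}; (2,3)→{3}; (3,1)→{1,5}; (4,6)→{3,6}; (5,4)→{2,4,6}; (6,2)→{1,2,3}. Safe: 7. Place at column 7.
Columns [5, 3, 1, 6, 4, 2, 7], r−c [-4, -1, 2, -2, 1, 4, 0], r+c [6, 5, 4, 10, 9, 8, 14] are all distinct, so no two queens attack.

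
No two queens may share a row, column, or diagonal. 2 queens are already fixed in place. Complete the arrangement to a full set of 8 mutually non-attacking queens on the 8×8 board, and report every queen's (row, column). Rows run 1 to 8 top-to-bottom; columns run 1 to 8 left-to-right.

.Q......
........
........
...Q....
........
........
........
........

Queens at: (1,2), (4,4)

Row 2: attacked by (1,2)→{1,2,3}; (4,4)→{2,4,6}. Safe: 5, 7, 8. Place at column 5.
Row 3: attacked by (1,2)→{2,4}; (2,5)→{4,5,6}; (4,4)→{3,4,5}. Safe: 1, 7, 8. Place at column 7.
Row 5: attacked by (1,2)→{2,6}; (2,5)→{2,5,8}; (3,7)→{5,7}; (4,4)→{3,4,5}. Safe: 1. Place at column 1.
Row 6: attacked by (1,2)→{2,7}; (2,5)→{1,5}; (3,7)→{4,7}; (4,4)→{2,4,6}; (5,1)→{1,2}. Safe: 3, 8. Place at column 8.
Row 7: attacked by (1,2)→{2,8}; (2,5)→{5}; (3,7)→{3,7}; (4,4)→{1,4,7}; (5,1)→{1,3}; (6,8)→{7,8}. Safe: 6. Place at column 6.
Row 8: attacked by (1,2)→{2}; (2,5)→{5}; (3,7)→{2,7}; (4,4)→{4,8}; (5,1)→{1,4}; (6,8)→{6,8}; (7,6)→{5,6,7}. Safe: 3. Place at column 3.
Columns [2, 5, 7, 4, 1, 8, 6, 3], r−c [-1, -3, -4, 0, 4, -2, 1, 5], r+c [3, 7, 10, 8, 6, 14, 13, 11] are all distinct, so no two queens attack.

(1,2) (2,5) (3,7) (4,4) (5,1) (6,8) (7,6) (8,3)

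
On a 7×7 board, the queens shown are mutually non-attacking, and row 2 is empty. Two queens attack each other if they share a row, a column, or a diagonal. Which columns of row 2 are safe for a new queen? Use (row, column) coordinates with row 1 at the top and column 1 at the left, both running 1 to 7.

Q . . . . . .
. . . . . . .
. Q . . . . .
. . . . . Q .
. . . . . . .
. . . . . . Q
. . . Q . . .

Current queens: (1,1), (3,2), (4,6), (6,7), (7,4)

(1,1) attacks row 2 at column 1 and diagonals 2.
(3,2) attacks row 2 at column 2 and diagonals 1, 3.
(4,6) attacks row 2 at column 6 and diagonals 4.
(6,7) attacks row 2 at column 7 and diagonals 3.
(7,4) attacks row 2 at column 4.
Attacked columns: {1, 2, 3, 4, 6, 7}. Safe: {5}.

columns 5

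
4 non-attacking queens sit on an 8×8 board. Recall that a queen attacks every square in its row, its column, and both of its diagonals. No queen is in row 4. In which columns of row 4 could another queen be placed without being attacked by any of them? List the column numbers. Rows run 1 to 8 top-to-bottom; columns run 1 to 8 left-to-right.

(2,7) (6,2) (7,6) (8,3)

(2,7) attacks row 4 at column 7 and diagonals 5.
(6,2) attacks row 4 at column 2 and diagonals 4.
(7,6) attacks row 4 at column 6 and diagonals 3.
(8,3) attacks row 4 at column 3 and diagonals 7.
Attacked columns: {2, 3, 4, 5, 6, 7}. Safe: {1, 8}.

columns 1, 8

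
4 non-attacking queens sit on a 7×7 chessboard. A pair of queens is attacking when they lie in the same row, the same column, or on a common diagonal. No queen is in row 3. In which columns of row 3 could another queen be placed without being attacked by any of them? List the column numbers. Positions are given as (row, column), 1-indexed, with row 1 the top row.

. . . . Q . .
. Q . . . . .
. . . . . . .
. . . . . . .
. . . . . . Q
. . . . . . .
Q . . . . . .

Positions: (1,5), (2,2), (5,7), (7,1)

(1,5) attacks row 3 at column 5 and diagonals 3, 7.
(2,2) attacks row 3 at column 2 and diagonals 1, 3.
(5,7) attacks row 3 at column 7 and diagonals 5.
(7,1) attacks row 3 at column 1 and diagonals 5.
Attacked columns: {1, 2, 3, 5, 7}. Safe: {4, 6}.

columns 4, 6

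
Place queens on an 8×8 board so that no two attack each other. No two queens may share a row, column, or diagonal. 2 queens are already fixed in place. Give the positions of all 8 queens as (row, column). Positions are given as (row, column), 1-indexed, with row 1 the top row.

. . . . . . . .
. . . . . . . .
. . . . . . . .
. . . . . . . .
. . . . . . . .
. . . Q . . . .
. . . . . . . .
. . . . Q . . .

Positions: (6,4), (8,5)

(1,1) (2,6) (3,8) (4,3) (5,7) (6,4) (7,2) (8,5)

Row 1: attacked by (6,4)→{4}; (8,5)→{5}. Safe: 1, 2, 3, 6, 7, 8. Place at column 1.
Row 2: attacked by (1,1)→{1,2}; (6,4)→{4,8}; (8,5)→{5}. Safe: 3, 6, 7. Place at column 6.
Row 3: attacked by (1,1)→{1,3}; (2,6)→{5,6,7}; (6,4)→{1,4,7}; (8,5)→{5}. Safe: 2, 8. Place at column 8.
Row 4: attacked by (1,1)→{1,4}; (2,6)→{4,6,8}; (3,8)→{7,8}; (6,4)→{2,4,6}; (8,5)→{1,5}. Safe: 3. Place at column 3.
Row 5: attacked by (1,1)→{1,5}; (2,6)→{3,6}; (3,8)→{6,8}; (4,3)→{2,3,4}; (6,4)→{3,4,5}; (8,5)→{2,5,8}. Safe: 7. Place at column 7.
Row 7: attacked by (1,1)→{1,7}; (2,6)→{1,6}; (3,8)→{4,8}; (4,3)→{3,6}; (5,7)→{5,7}; (6,4)→{3,4,5}; (8,5)→{4,5,6}. Safe: 2. Place at column 2.
Columns [1, 6, 8, 3, 7, 4, 2, 5], r−c [0, -4, -5, 1, -2, 2, 5, 3], r+c [2, 8, 11, 7, 12, 10, 9, 13] are all distinct, so no two queens attack.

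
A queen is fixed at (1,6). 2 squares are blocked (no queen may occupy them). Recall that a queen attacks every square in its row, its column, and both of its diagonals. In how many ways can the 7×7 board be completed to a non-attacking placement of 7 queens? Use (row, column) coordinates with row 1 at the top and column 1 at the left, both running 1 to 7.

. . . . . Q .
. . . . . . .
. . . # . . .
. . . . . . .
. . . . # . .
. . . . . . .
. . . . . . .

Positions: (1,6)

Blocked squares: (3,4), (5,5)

Branch on row 2: col 1 → 1; col 2 → 1; col 3 → 3; col 4 → 1.
Sum: 1 + 1 + 3 + 1 = 6.

6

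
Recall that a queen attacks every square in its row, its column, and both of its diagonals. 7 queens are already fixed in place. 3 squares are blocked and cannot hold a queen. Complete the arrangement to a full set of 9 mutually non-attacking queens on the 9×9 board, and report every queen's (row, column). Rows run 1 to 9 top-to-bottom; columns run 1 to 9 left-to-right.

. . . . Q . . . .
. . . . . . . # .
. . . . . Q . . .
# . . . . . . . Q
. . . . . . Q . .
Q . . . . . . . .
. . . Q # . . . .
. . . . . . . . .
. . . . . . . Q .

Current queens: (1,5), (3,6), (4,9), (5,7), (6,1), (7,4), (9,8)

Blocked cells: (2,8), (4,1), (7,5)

Row 2: attacked by (1,5)→{4,5,6}; (3,6)→{5,6,7}; (4,9)→{7,9}; (5,7)→{4,7}; (6,1)→{1,5}; (7,4)→{4,9}; (9,8)→{1,8}. Blocked: 8. Safe: 2, 3. Place at column 3.
Row 8: attacked by (1,5)→{5}; (2,3)→{3,9}; (3,6)→{1,6}; (4,9)→{5,9}; (5,7)→{4,7}; (6,1)→{1,3}; (7,4)→{3,4,5}; (9,8)→{7,8,9}. Safe: 2. Place at column 2.
Columns [5, 3, 6, 9, 7, 1, 4, 2, 8], r−c [-4, -1, -3, -5, -2, 5, 3, 6, 1], r+c [6, 5, 9, 13, 12, 7, 11, 10, 17] are all distinct, so no two queens attack.

(1,5) (2,3) (3,6) (4,9) (5,7) (6,1) (7,4) (8,2) (9,8)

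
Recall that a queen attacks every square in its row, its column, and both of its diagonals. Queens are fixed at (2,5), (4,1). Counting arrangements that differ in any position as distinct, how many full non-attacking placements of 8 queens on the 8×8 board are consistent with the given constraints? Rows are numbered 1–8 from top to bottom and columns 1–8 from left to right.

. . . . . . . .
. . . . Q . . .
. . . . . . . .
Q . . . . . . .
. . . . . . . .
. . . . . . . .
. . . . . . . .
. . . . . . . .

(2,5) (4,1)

3

Branch on row 1: col 2 → 1; col 3 → 1; col 7 → 1; col 8 → 0.
Sum: 1 + 1 + 1 + 0 = 3.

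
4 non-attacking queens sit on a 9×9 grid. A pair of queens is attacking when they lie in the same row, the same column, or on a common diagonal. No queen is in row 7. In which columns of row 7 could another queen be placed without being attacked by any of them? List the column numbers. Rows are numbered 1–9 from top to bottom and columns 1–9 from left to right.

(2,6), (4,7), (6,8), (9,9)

columns 2, 3, 5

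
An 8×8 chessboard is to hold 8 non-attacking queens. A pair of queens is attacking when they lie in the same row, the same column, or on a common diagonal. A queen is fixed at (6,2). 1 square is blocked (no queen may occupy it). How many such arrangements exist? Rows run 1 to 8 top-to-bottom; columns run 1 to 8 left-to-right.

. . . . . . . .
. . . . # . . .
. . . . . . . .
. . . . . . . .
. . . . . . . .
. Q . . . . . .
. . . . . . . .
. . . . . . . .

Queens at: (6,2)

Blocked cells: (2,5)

Branch on row 1: col 1 → 1; col 3 → 1; col 4 → 3; col 5 → 3; col 6 → 4; col 8 → 1.
Sum: 1 + 1 + 3 + 3 + 4 + 1 = 13.

13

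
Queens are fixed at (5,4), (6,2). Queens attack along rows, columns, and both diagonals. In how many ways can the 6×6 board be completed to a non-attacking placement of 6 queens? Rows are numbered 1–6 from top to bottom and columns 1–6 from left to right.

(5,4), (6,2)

Branch on row 1: col 1 → 0; col 3 → 0; col 5 → 1; col 6 → 0.
Sum: 0 + 0 + 1 + 0 = 1.

1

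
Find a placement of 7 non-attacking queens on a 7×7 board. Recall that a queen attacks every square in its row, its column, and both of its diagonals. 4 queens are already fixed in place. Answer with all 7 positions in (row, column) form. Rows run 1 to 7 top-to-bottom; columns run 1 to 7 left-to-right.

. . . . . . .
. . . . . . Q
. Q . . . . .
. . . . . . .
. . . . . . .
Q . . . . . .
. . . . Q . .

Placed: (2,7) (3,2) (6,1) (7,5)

(1,3) (2,7) (3,2) (4,4) (5,6) (6,1) (7,5)

Row 1: attacked by (2,7)→{6,7}; (3,2)→{2,4}; (6,1)→{1,6}; (7,5)→{5}. Safe: 3. Place at column 3.
Row 4: attacked by (1,3)→{3,6}; (2,7)→{5,7}; (3,2)→{1,2,3}; (6,1)→{1,3}; (7,5)→{2,5}. Safe: 4. Place at column 4.
Row 5: attacked by (1,3)→{3,7}; (2,7)→{4,7}; (3,2)→{2,4}; (4,4)→{3,4,5}; (6,1)→{1,2}; (7,5)→{3,5,7}. Safe: 6. Place at column 6.
Columns [3, 7, 2, 4, 6, 1, 5], r−c [-2, -5, 1, 0, -1, 5, 2], r+c [4, 9, 5, 8, 11, 7, 12] are all distinct, so no two queens attack.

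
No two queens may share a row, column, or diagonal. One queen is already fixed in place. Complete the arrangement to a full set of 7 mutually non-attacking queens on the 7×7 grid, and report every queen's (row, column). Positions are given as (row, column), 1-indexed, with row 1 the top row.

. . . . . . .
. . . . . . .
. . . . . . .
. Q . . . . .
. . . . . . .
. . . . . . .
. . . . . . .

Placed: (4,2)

(1,3) (2,1) (3,6) (4,2) (5,5) (6,7) (7,4)

Row 1: attacked by (4,2)→{2,5}. Safe: 1, 3, 4, 6, 7. Place at column 3.
Row 2: attacked by (1,3)→{2,3,4}; (4,2)→{2,4}. Safe: 1, 5, 6, 7. Place at column 1.
Row 3: attacked by (1,3)→{1,3,5}; (2,1)→{1,2}; (4,2)→{1,2,3}. Safe: 4, 6, 7. Place at column 6.
Row 5: attacked by (1,3)→{3,7}; (2,1)→{1,4}; (3,6)→{4,6}; (4,2)→{1,2,3}. Safe: 5. Place at column 5.
Row 6: attacked by (1,3)→{3}; (2,1)→{1,5}; (3,6)→{3,6}; (4,2)→{2,4}; (5,5)→{4,5,6}. Safe: 7. Place at column 7.
Row 7: attacked by (1,3)→{3}; (2,1)→{1,6}; (3,6)→{2,6}; (4,2)→{2,5}; (5,5)→{3,5,7}; (6,7)→{6,7}. Safe: 4. Place at column 4.
Columns [3, 1, 6, 2, 5, 7, 4], r−c [-2, 1, -3, 2, 0, -1, 3], r+c [4, 3, 9, 6, 10, 13, 11] are all distinct, so no two queens attack.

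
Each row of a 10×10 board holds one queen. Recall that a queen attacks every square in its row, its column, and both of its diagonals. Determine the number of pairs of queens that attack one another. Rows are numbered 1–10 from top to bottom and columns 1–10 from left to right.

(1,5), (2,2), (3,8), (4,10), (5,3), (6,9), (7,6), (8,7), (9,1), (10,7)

3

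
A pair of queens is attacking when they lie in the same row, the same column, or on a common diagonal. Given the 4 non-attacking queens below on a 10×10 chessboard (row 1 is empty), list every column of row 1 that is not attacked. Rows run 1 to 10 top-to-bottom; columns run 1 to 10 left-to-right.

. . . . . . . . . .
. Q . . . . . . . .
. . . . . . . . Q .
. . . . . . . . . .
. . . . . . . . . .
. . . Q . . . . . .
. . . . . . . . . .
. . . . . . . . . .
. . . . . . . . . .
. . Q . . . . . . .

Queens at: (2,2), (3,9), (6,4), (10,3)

(2,2) attacks row 1 at column 2 and diagonals 1, 3.
(3,9) attacks row 1 at column 9 and diagonals 7.
(6,4) attacks row 1 at column 4 and diagonals 9.
(10,3) attacks row 1 at column 3.
Attacked columns: {1, 2, 3, 4, 7, 9}. Safe: {5, 6, 8, 10}.

columns 5, 6, 8, 10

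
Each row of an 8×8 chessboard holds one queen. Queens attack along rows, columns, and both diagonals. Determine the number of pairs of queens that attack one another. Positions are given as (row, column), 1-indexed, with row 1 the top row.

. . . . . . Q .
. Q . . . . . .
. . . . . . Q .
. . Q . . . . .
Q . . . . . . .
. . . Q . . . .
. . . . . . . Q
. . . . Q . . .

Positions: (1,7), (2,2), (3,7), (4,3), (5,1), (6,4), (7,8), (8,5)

Same column: (1,7)–(3,7) (column 7).
Same diagonal: (3,7)–(6,4) (|3−6| = |7−4| = 3).
Total attacking pairs: 2.

2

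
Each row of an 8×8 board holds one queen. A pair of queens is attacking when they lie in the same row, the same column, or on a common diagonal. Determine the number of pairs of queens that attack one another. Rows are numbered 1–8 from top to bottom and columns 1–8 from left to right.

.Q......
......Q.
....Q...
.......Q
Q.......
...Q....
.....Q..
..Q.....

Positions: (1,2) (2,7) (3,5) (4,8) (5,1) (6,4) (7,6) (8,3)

0

All columns are distinct and no two queens satisfy |Δrow| = |Δcol|, so no pair attacks.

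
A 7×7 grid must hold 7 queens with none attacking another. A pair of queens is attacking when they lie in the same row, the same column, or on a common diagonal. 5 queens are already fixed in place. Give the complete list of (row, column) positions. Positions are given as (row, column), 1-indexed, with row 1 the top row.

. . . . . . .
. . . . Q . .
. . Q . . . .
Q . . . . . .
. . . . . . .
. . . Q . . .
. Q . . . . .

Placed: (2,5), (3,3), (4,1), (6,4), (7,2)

(1,7) (2,5) (3,3) (4,1) (5,6) (6,4) (7,2)

Row 1: attacked by (2,5)→{4,5,6}; (3,3)→{1,3,5}; (4,1)→{1,4}; (6,4)→{4}; (7,2)→{2}. Safe: 7. Place at column 7.
Row 5: attacked by (1,7)→{3,7}; (2,5)→{2,5}; (3,3)→{1,3,5}; (4,1)→{1,2}; (6,4)→{3,4,5}; (7,2)→{2,4}. Safe: 6. Place at column 6.
Columns [7, 5, 3, 1, 6, 4, 2], r−c [-6, -3, 0, 3, -1, 2, 5], r+c [8, 7, 6, 5, 11, 10, 9] are all distinct, so no two queens attack.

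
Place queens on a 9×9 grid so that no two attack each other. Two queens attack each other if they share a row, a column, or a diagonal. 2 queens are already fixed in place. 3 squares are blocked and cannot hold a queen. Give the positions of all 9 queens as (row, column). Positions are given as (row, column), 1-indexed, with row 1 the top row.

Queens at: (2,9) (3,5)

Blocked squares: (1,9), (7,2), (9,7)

Row 1: attacked by (2,9)→{8,9}; (3,5)→{3,5,7}. Blocked: 9. Safe: 1, 2, 4, 6. Place at column 2.
Row 4: attacked by (1,2)→{2,5}; (2,9)→{7,9}; (3,5)→{4,5,6}. Safe: 1, 3, 8. Place at column 3.
Row 5: attacked by (1,2)→{2,6}; (2,9)→{6,9}; (3,5)→{3,5,7}; (4,3)→{2,3,4}. Safe: 1, 8. Place at column 8.
Row 6: attacked by (1,2)→{2,7}; (2,9)→{5,9}; (3,5)→{2,5,8}; (4,3)→{1,3,5}; (5,8)→{7,8,9}. Safe: 4, 6. Place at column 4.
Row 7: attacked by (1,2)→{2,8}; (2,9)→{4,9}; (3,5)→{1,5,9}; (4,3)→{3,6}; (5,8)→{6,8}; (6,4)→{3,4,5}. Blocked: 2. Safe: 7. Place at column 7.
Row 8: attacked by (1,2)→{2,9}; (2,9)→{3,9}; (3,5)→{5}; (4,3)→{3,7}; (5,8)→{5,8}; (6,4)→{2,4,6}; (7,7)→{6,7,8}. Safe: 1. Place at column 1.
Row 9: attacked by (1,2)→{2}; (2,9)→{2,9}; (3,5)→{5}; (4,3)→{3,8}; (5,8)→{4,8}; (6,4)→{1,4,7}; (7,7)→{5,7,9}; (8,1)→{1,2}. Blocked: 7. Safe: 6. Place at column 6.
Columns [2, 9, 5, 3, 8, 4, 7, 1, 6], r−c [-1, -7, -2, 1, -3, 2, 0, 7, 3], r+c [3, 11, 8, 7, 13, 10, 14, 9, 15] are all distinct, so no two queens attack.

(1,2) (2,9) (3,5) (4,3) (5,8) (6,4) (7,7) (8,1) (9,6)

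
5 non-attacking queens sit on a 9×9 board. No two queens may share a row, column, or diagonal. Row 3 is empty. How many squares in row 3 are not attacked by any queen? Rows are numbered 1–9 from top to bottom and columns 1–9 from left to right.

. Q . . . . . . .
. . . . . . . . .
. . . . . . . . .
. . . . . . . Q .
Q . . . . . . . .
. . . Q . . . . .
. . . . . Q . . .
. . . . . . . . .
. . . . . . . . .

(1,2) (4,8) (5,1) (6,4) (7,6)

(1,2) attacks row 3 at column 2 and diagonals 4.
(4,8) attacks row 3 at column 8 and diagonals 7, 9.
(5,1) attacks row 3 at column 1 and diagonals 3.
(6,4) attacks row 3 at column 4 and diagonals 1, 7.
(7,6) attacks row 3 at column 6 and diagonals 2.
Attacked columns: {1, 2, 3, 4, 6, 7, 8, 9}. Safe: {5}.

1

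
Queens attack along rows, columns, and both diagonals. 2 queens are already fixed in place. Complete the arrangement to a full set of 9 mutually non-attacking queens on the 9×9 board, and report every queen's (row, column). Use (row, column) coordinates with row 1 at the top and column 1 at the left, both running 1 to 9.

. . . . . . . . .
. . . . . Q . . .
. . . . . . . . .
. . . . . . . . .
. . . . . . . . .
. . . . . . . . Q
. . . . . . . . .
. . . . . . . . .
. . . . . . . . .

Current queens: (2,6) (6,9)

Row 1: attacked by (2,6)→{5,6,7}; (6,9)→{4,9}. Safe: 1, 2, 3, 8. Place at column 1.
Row 3: attacked by (1,1)→{1,3}; (2,6)→{5,6,7}; (6,9)→{6,9}. Safe: 2, 4, 8. Place at column 4.
Row 4: attacked by (1,1)→{1,4}; (2,6)→{4,6,8}; (3,4)→{3,4,5}; (6,9)→{7,9}. Safe: 2. Place at column 2.
Row 5: attacked by (1,1)→{1,5}; (2,6)→{3,6,9}; (3,4)→{2,4,6}; (4,2)→{1,2,3}; (6,9)→{8,9}. Safe: 7. Place at column 7.
Row 7: attacked by (1,1)→{1,7}; (2,6)→{1,6}; (3,4)→{4,8}; (4,2)→{2,5}; (5,7)→{5,7,9}; (6,9)→{8,9}. Safe: 3. Place at column 3.
Row 8: attacked by (1,1)→{1,8}; (2,6)→{6}; (3,4)→{4,9}; (4,2)→{2,6}; (5,7)→{4,7}; (6,9)→{7,9}; (7,3)→{2,3,4}. Safe: 5. Place at column 5.
Row 9: attacked by (1,1)→{1,9}; (2,6)→{6}; (3,4)→{4}; (4,2)→{2,7}; (5,7)→{3,7}; (6,9)→{6,9}; (7,3)→{1,3,5}; (8,5)→{4,5,6}. Safe: 8. Place at column 8.
Columns [1, 6, 4, 2, 7, 9, 3, 5, 8], r−c [0, -4, -1, 2, -2, -3, 4, 3, 1], r+c [2, 8, 7, 6, 12, 15, 10, 13, 17] are all distinct, so no two queens attack.

(1,1) (2,6) (3,4) (4,2) (5,7) (6,9) (7,3) (8,5) (9,8)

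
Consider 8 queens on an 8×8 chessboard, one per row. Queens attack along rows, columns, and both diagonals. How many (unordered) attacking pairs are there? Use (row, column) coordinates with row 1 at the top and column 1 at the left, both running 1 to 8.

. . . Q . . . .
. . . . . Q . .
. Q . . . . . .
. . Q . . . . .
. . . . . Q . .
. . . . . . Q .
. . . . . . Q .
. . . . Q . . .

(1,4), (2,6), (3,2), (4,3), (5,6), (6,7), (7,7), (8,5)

6

Same column: (2,6)–(5,6) (column 6); (6,7)–(7,7) (column 7).
Same diagonal: (1,4)–(3,2) (|1−3| = |4−2| = 2); (3,2)–(4,3) (|3−4| = |2−3| = 1); (5,6)–(6,7) (|5−6| = |6−7| = 1); (6,7)–(8,5) (|6−8| = |7−5| = 2).
Total attacking pairs: 6.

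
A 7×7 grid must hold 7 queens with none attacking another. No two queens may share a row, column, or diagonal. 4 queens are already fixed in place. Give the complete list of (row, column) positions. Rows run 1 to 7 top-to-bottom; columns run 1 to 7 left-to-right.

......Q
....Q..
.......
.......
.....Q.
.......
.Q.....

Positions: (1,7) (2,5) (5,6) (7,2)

Row 3: attacked by (1,7)→{5,7}; (2,5)→{4,5,6}; (5,6)→{4,6}; (7,2)→{2,6}. Safe: 1, 3. Place at column 3.
Row 4: attacked by (1,7)→{4,7}; (2,5)→{3,5,7}; (3,3)→{2,3,4}; (5,6)→{5,6,7}; (7,2)→{2,5}. Safe: 1. Place at column 1.
Row 6: attacked by (1,7)→{2,7}; (2,5)→{1,5}; (3,3)→{3,6}; (4,1)→{1,3}; (5,6)→{5,6,7}; (7,2)→{1,2,3}. Safe: 4. Place at column 4.
Columns [7, 5, 3, 1, 6, 4, 2], r−c [-6, -3, 0, 3, -1, 2, 5], r+c [8, 7, 6, 5, 11, 10, 9] are all distinct, so no two queens attack.

(1,7) (2,5) (3,3) (4,1) (5,6) (6,4) (7,2)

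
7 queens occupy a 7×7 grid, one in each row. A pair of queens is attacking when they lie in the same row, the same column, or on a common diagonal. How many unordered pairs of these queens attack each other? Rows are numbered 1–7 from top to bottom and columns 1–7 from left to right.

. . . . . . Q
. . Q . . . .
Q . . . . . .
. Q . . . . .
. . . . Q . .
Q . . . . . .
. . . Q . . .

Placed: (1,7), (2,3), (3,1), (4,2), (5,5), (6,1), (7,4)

2

Same column: (3,1)–(6,1) (column 1).
Same diagonal: (3,1)–(4,2) (|3−4| = |1−2| = 1).
Total attacking pairs: 2.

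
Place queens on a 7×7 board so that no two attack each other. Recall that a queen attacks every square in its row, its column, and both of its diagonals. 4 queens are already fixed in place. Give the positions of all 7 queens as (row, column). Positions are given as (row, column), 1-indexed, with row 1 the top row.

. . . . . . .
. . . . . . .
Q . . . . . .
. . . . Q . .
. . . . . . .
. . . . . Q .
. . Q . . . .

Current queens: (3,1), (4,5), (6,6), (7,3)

(1,7) (2,4) (3,1) (4,5) (5,2) (6,6) (7,3)

Row 1: attacked by (3,1)→{1,3}; (4,5)→{2,5}; (6,6)→{1,6}; (7,3)→{3}. Safe: 4, 7. Place at column 7.
Row 2: attacked by (1,7)→{6,7}; (3,1)→{1,2}; (4,5)→{3,5,7}; (6,6)→{2,6}; (7,3)→{3}. Safe: 4. Place at column 4.
Row 5: attacked by (1,7)→{3,7}; (2,4)→{1,4,7}; (3,1)→{1,3}; (4,5)→{4,5,6}; (6,6)→{5,6,7}; (7,3)→{1,3,5}. Safe: 2. Place at column 2.
Columns [7, 4, 1, 5, 2, 6, 3], r−c [-6, -2, 2, -1, 3, 0, 4], r+c [8, 6, 4, 9, 7, 12, 10] are all distinct, so no two queens attack.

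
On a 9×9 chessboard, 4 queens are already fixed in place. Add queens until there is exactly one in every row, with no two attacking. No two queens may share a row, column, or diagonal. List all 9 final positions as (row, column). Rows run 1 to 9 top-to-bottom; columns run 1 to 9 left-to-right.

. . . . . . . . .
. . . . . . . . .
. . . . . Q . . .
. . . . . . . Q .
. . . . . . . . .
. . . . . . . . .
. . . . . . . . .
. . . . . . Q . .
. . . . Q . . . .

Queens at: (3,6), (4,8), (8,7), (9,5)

(1,9) (2,2) (3,6) (4,8) (5,3) (6,1) (7,4) (8,7) (9,5)

Row 1: attacked by (3,6)→{4,6,8}; (4,8)→{5,8}; (8,7)→{7}; (9,5)→{5}. Safe: 1, 2, 3, 9. Place at column 9.
Row 2: attacked by (1,9)→{8,9}; (3,6)→{5,6,7}; (4,8)→{6,8}; (8,7)→{1,7}; (9,5)→{5}. Safe: 2, 3, 4. Place at column 2.
Row 5: attacked by (1,9)→{5,9}; (2,2)→{2,5}; (3,6)→{4,6,8}; (4,8)→{7,8,9}; (8,7)→{4,7}; (9,5)→{1,5,9}. Safe: 3. Place at column 3.
Row 6: attacked by (1,9)→{4,9}; (2,2)→{2,6}; (3,6)→{3,6,9}; (4,8)→{6,8}; (5,3)→{2,3,4}; (8,7)→{5,7,9}; (9,5)→{2,5,8}. Safe: 1. Place at column 1.
Row 7: attacked by (1,9)→{3,9}; (2,2)→{2,7}; (3,6)→{2,6}; (4,8)→{5,8}; (5,3)→{1,3,5}; (6,1)→{1,2}; (8,7)→{6,7,8}; (9,5)→{3,5,7}. Safe: 4. Place at column 4.
Columns [9, 2, 6, 8, 3, 1, 4, 7, 5], r−c [-8, 0, -3, -4, 2, 5, 3, 1, 4], r+c [10, 4, 9, 12, 8, 7, 11, 15, 14] are all distinct, so no two queens attack.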